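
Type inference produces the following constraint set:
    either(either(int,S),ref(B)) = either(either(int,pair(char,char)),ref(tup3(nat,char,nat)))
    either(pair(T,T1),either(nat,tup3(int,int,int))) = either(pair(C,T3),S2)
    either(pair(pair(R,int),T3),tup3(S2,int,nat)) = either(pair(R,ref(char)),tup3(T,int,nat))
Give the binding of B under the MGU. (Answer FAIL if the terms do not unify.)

FAIL

Decompose either/2: either(int,S) = either(int,pair(char,char)),  ref(B) = ref(tup3(nat,char,nat)).
Decompose either/2: int = int,  S = pair(char,char).
Delete trivial equation int = int.
Bind S := pair(char,char); no other remaining equation mentions S.
Decompose ref/1: B = tup3(nat,char,nat).
Bind B := tup3(nat,char,nat); no other remaining equation mentions B.
Decompose either/2: pair(T,T1) = pair(C,T3),  either(nat,tup3(int,int,int)) = S2.
Decompose pair/2: T = C,  T1 = T3.
Bind T := C; substituting into the one remaining equation that mentions T gives: either(pair(pair(R,int),T3),tup3(S2,int,nat)) = either(pair(R,ref(char)),tup3(C,int,nat)).
Bind T1 := T3; no other remaining equation mentions T1.
Bind S2 := either(nat,tup3(int,int,int)); substituting into the remaining equation gives: either(pair(pair(R,int),T3),tup3(either(nat,tup3(int,int,int)),int,nat)) = either(pair(R,ref(char)),tup3(C,int,nat)).
Decompose either/2: pair(pair(R,int),T3) = pair(R,ref(char)),  tup3(either(nat,tup3(int,int,int)),int,nat) = tup3(C,int,nat).
Decompose pair/2: pair(R,int) = R,  T3 = ref(char).
Occurs check fails: R occurs in pair(R,int); the equation R = pair(R,int) has no finite solution.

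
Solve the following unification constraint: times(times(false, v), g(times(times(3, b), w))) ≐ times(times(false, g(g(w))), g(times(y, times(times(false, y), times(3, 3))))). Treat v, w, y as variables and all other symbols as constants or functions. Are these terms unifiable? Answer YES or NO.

Decompose times/2: times(false, v) ≐ times(false, g(g(w))),  g(times(times(3, b), w)) ≐ g(times(y, times(times(false, y), times(3, 3)))).
Decompose times/2: false ≐ false,  v ≐ g(g(w)).
Delete trivial equation false ≐ false.
Bind v := g(g(w)); no other remaining equation mentions v.
Decompose g/1: times(times(3, b), w) ≐ times(y, times(times(false, y), times(3, 3))).
Decompose times/2: times(3, b) ≐ y,  w ≐ times(times(false, y), times(3, 3)).
Bind y := times(3, b); substituting into the remaining equation gives: w ≐ times(times(false, times(3, b)), times(3, 3)).
Bind w := times(times(false, times(3, b)), times(3, 3)). Substituting into the earlier binding gives v := g(g(times(times(false, times(3, b)), times(3, 3)))).
No equations remain and no clash or occurs-check failure arose, so a unifier exists.

YES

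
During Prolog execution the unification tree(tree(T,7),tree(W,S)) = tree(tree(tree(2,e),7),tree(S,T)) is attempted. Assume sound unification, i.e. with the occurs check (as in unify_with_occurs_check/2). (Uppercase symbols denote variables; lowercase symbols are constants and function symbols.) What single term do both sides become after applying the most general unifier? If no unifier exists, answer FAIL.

tree(tree(tree(2,e),7),tree(tree(2,e),tree(2,e)))

Decompose tree/2: tree(T,7) = tree(tree(2,e),7),  tree(W,S) = tree(S,T).
Decompose tree/2: T = tree(2,e),  7 = 7.
Bind T := tree(2,e); substituting into the one remaining equation that mentions T gives: tree(W,S) = tree(S,tree(2,e)).
Delete trivial equation 7 = 7.
Decompose tree/2: W = S,  S = tree(2,e).
Bind W := S; no other remaining equation mentions W.
Bind S := tree(2,e). Substituting into the earlier binding gives W := tree(2,e).
Applying the MGU to either side gives tree(tree(tree(2,e),7),tree(tree(2,e),tree(2,e))).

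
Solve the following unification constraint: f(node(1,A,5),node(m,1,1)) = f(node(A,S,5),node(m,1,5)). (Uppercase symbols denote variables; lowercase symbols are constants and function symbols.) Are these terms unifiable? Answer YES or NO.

Decompose f/2: node(1,A,5) = node(A,S,5),  node(m,1,1) = node(m,1,5).
Decompose node/3: 1 = A,  A = S,  5 = 5.
Bind A := 1; substituting into the one remaining equation that mentions A gives: 1 = S.
Bind S := 1; no other remaining equation mentions S.
Delete trivial equation 5 = 5.
Decompose node/3: m = m,  1 = 1,  1 = 5.
Delete trivial equation m = m.
Delete trivial equation 1 = 1.
Clash: constants 1 and 5 differ; no unifier exists.

NO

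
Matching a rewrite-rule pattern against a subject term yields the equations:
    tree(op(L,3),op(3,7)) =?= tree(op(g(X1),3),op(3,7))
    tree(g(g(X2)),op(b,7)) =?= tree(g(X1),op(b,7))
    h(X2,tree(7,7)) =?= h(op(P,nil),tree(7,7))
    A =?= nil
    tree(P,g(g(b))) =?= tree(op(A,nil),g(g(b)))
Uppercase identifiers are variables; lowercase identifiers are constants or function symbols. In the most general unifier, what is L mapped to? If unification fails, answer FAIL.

g(g(op(op(nil,nil),nil)))

Decompose tree/2: op(L,3) =?= op(g(X1),3),  op(3,7) =?= op(3,7).
Decompose op/2: L =?= g(X1),  3 =?= 3.
Bind L := g(X1); no other remaining equation mentions L.
Delete trivial equation 3 =?= 3.
Delete trivial equation op(3,7) =?= op(3,7).
Decompose tree/2: g(g(X2)) =?= g(X1),  op(b,7) =?= op(b,7).
Decompose g/1: g(X2) =?= X1.
Bind X1 := g(X2); no other remaining equation mentions X1. Substituting into the earlier binding gives L := g(g(X2)).
Delete trivial equation op(b,7) =?= op(b,7).
Decompose h/2: X2 =?= op(P,nil),  tree(7,7) =?= tree(7,7).
Bind X2 := op(P,nil); no other remaining equation mentions X2. Substituting into the earlier bindings gives L := g(g(op(P,nil))), X1 := g(op(P,nil)).
Delete trivial equation tree(7,7) =?= tree(7,7).
Bind A := nil; substituting into the remaining equation gives: tree(P,g(g(b))) =?= tree(op(nil,nil),g(g(b))).
Decompose tree/2: P =?= op(nil,nil),  g(g(b)) =?= g(g(b)).
Bind P := op(nil,nil); no other remaining equation mentions P. Substituting into the earlier bindings gives L := g(g(op(op(nil,nil),nil))), X1 := g(op(op(nil,nil),nil)), X2 := op(op(nil,nil),nil).
Delete trivial equation g(g(b)) =?= g(g(b)).
MGU = { L ↦ g(g(op(op(nil,nil),nil))), X1 ↦ g(op(op(nil,nil),nil)), X2 ↦ op(op(nil,nil),nil), A ↦ nil, P ↦ op(nil,nil) }, so L ↦ g(g(op(op(nil,nil),nil))).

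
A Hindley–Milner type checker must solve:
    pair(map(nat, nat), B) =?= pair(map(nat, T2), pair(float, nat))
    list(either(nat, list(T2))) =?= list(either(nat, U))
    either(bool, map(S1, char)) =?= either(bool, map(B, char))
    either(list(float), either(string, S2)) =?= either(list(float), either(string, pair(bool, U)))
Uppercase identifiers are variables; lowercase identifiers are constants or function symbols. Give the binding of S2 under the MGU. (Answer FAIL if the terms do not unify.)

Decompose pair/2: map(nat, nat) =?= map(nat, T2),  B =?= pair(float, nat).
Decompose map/2: nat =?= nat,  nat =?= T2.
Delete trivial equation nat =?= nat.
Bind T2 := nat; substituting into the one remaining equation that mentions T2 gives: list(either(nat, list(nat))) =?= list(either(nat, U)).
Bind B := pair(float, nat); substituting into the one remaining equation that mentions B gives: either(bool, map(S1, char)) =?= either(bool, map(pair(float, nat), char)).
Decompose list/1: either(nat, list(nat)) =?= either(nat, U).
Decompose either/2: nat =?= nat,  list(nat) =?= U.
Delete trivial equation nat =?= nat.
Bind U := list(nat); substituting into the one remaining equation that mentions U gives: either(list(float), either(string, S2)) =?= either(list(float), either(string, pair(bool, list(nat)))).
Decompose either/2: bool =?= bool,  map(S1, char) =?= map(pair(float, nat), char).
Delete trivial equation bool =?= bool.
Decompose map/2: S1 =?= pair(float, nat),  char =?= char.
Bind S1 := pair(float, nat); no other remaining equation mentions S1.
Delete trivial equation char =?= char.
Decompose either/2: list(float) =?= list(float),  either(string, S2) =?= either(string, pair(bool, list(nat))).
Delete trivial equation list(float) =?= list(float).
Decompose either/2: string =?= string,  S2 =?= pair(bool, list(nat)).
Delete trivial equation string =?= string.
Bind S2 := pair(bool, list(nat)).
MGU = { T2 -> nat, B -> pair(float, nat), U -> list(nat), S1 -> pair(float, nat), S2 -> pair(bool, list(nat)) }, so S2 -> pair(bool, list(nat)).

pair(bool, list(nat))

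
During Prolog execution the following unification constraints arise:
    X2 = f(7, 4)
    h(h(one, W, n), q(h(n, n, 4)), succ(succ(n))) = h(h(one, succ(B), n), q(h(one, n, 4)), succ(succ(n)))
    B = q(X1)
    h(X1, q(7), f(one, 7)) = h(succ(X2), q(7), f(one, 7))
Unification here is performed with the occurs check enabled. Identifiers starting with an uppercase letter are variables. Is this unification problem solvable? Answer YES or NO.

NO

Bind X2 := f(7, 4); substituting into the one remaining equation that mentions X2 gives: h(X1, q(7), f(one, 7)) = h(succ(f(7, 4)), q(7), f(one, 7)).
Decompose h/3: h(one, W, n) = h(one, succ(B), n),  q(h(n, n, 4)) = q(h(one, n, 4)),  succ(succ(n)) = succ(succ(n)).
Decompose h/3: one = one,  W = succ(B),  n = n.
Delete trivial equation one = one.
Bind W := succ(B); no other remaining equation mentions W.
Delete trivial equation n = n.
Decompose q/1: h(n, n, 4) = h(one, n, 4).
Decompose h/3: n = one,  n = n,  4 = 4.
Clash: constants n and one differ; no unifier exists.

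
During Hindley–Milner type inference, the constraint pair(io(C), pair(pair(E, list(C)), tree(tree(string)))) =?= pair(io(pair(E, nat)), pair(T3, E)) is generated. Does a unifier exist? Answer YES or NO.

Decompose pair/2: io(C) =?= io(pair(E, nat)),  pair(pair(E, list(C)), tree(tree(string))) =?= pair(T3, E).
Decompose io/1: C =?= pair(E, nat).
Bind C := pair(E, nat); substituting into the remaining equation gives: pair(pair(E, list(pair(E, nat))), tree(tree(string))) =?= pair(T3, E).
Decompose pair/2: pair(E, list(pair(E, nat))) =?= T3,  tree(tree(string)) =?= E.
Bind T3 := pair(E, list(pair(E, nat))); no other remaining equation mentions T3.
Bind E := tree(tree(string)). Substituting into the earlier bindings gives C := pair(tree(tree(string)), nat), T3 := pair(tree(tree(string)), list(pair(tree(tree(string)), nat))).
No equations remain and no clash or occurs-check failure arose, so a unifier exists.

YES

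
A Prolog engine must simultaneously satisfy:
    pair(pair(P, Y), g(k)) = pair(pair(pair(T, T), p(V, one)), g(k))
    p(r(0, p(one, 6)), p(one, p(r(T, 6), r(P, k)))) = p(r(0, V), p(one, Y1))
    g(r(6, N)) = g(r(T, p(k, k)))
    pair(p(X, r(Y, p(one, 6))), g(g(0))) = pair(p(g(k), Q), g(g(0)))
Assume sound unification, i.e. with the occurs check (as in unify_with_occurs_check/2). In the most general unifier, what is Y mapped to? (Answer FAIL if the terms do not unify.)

Decompose pair/2: pair(P, Y) = pair(pair(T, T), p(V, one)),  g(k) = g(k).
Decompose pair/2: P = pair(T, T),  Y = p(V, one).
Bind P := pair(T, T); substituting into the one remaining equation that mentions P gives: p(r(0, p(one, 6)), p(one, p(r(T, 6), r(pair(T, T), k)))) = p(r(0, V), p(one, Y1)).
Bind Y := p(V, one); substituting into the one remaining equation that mentions Y gives: pair(p(X, r(p(V, one), p(one, 6))), g(g(0))) = pair(p(g(k), Q), g(g(0))).
Delete trivial equation g(k) = g(k).
Decompose p/2: r(0, p(one, 6)) = r(0, V),  p(one, p(r(T, 6), r(pair(T, T), k))) = p(one, Y1).
Decompose r/2: 0 = 0,  p(one, 6) = V.
Delete trivial equation 0 = 0.
Bind V := p(one, 6); substituting into the one remaining equation that mentions V gives: pair(p(X, r(p(p(one, 6), one), p(one, 6))), g(g(0))) = pair(p(g(k), Q), g(g(0))). Substituting into the earlier binding gives Y := p(p(one, 6), one).
Decompose p/2: one = one,  p(r(T, 6), r(pair(T, T), k)) = Y1.
Delete trivial equation one = one.
Bind Y1 := p(r(T, 6), r(pair(T, T), k)); no other remaining equation mentions Y1.
Decompose g/1: r(6, N) = r(T, p(k, k)).
Decompose r/2: 6 = T,  N = p(k, k).
Bind T := 6; no other remaining equation mentions T. Substituting into the earlier bindings gives P := pair(6, 6), Y1 := p(r(6, 6), r(pair(6, 6), k)).
Bind N := p(k, k); no other remaining equation mentions N.
Decompose pair/2: p(X, r(p(p(one, 6), one), p(one, 6))) = p(g(k), Q),  g(g(0)) = g(g(0)).
Decompose p/2: X = g(k),  r(p(p(one, 6), one), p(one, 6)) = Q.
Bind X := g(k); no other remaining equation mentions X.
Bind Q := r(p(p(one, 6), one), p(one, 6)); no other remaining equation mentions Q.
Delete trivial equation g(g(0)) = g(g(0)).
MGU = { P ↦ pair(6, 6), Y ↦ p(p(one, 6), one), V ↦ p(one, 6), Y1 ↦ p(r(6, 6), r(pair(6, 6), k)), T ↦ 6, N ↦ p(k, k), X ↦ g(k), Q ↦ r(p(p(one, 6), one), p(one, 6)) }, so Y ↦ p(p(one, 6), one).

p(p(one, 6), one)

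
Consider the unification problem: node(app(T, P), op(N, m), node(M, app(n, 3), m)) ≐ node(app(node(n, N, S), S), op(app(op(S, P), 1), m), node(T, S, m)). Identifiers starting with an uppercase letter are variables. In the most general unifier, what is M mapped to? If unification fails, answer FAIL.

node(n, app(op(app(n, 3), app(n, 3)), 1), app(n, 3))

Decompose node/3: app(T, P) ≐ app(node(n, N, S), S),  op(N, m) ≐ op(app(op(S, P), 1), m),  node(M, app(n, 3), m) ≐ node(T, S, m).
Decompose app/2: T ≐ node(n, N, S),  P ≐ S.
Bind T := node(n, N, S); substituting into the one remaining equation that mentions T gives: node(M, app(n, 3), m) ≐ node(node(n, N, S), S, m).
Bind P := S; substituting into the one remaining equation that mentions P gives: op(N, m) ≐ op(app(op(S, S), 1), m).
Decompose op/2: N ≐ app(op(S, S), 1),  m ≐ m.
Bind N := app(op(S, S), 1); substituting into the one remaining equation that mentions N gives: node(M, app(n, 3), m) ≐ node(node(n, app(op(S, S), 1), S), S, m). Substituting into the earlier binding gives T := node(n, app(op(S, S), 1), S).
Delete trivial equation m ≐ m.
Decompose node/3: M ≐ node(n, app(op(S, S), 1), S),  app(n, 3) ≐ S,  m ≐ m.
Bind M := node(n, app(op(S, S), 1), S); no other remaining equation mentions M.
Bind S := app(n, 3); no other remaining equation mentions S. Substituting into the earlier bindings gives T := node(n, app(op(app(n, 3), app(n, 3)), 1), app(n, 3)), P := app(n, 3), N := app(op(app(n, 3), app(n, 3)), 1), M := node(n, app(op(app(n, 3), app(n, 3)), 1), app(n, 3)).
Delete trivial equation m ≐ m.
MGU = { T -> node(n, app(op(app(n, 3), app(n, 3)), 1), app(n, 3)), P -> app(n, 3), N -> app(op(app(n, 3), app(n, 3)), 1), M -> node(n, app(op(app(n, 3), app(n, 3)), 1), app(n, 3)), S -> app(n, 3) }, so M -> node(n, app(op(app(n, 3), app(n, 3)), 1), app(n, 3)).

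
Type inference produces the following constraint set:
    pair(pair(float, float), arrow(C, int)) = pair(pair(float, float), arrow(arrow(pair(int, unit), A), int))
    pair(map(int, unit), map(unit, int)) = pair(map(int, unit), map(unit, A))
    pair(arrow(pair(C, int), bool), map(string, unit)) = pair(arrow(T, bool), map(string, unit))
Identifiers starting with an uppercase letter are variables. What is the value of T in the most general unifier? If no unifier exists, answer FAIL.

Decompose pair/2: pair(float, float) = pair(float, float),  arrow(C, int) = arrow(arrow(pair(int, unit), A), int).
Delete trivial equation pair(float, float) = pair(float, float).
Decompose arrow/2: C = arrow(pair(int, unit), A),  int = int.
Bind C := arrow(pair(int, unit), A); substituting into the one remaining equation that mentions C gives: pair(arrow(pair(arrow(pair(int, unit), A), int), bool), map(string, unit)) = pair(arrow(T, bool), map(string, unit)).
Delete trivial equation int = int.
Decompose pair/2: map(int, unit) = map(int, unit),  map(unit, int) = map(unit, A).
Delete trivial equation map(int, unit) = map(int, unit).
Decompose map/2: unit = unit,  int = A.
Delete trivial equation unit = unit.
Bind A := int; substituting into the remaining equation gives: pair(arrow(pair(arrow(pair(int, unit), int), int), bool), map(string, unit)) = pair(arrow(T, bool), map(string, unit)). Substituting into the earlier binding gives C := arrow(pair(int, unit), int).
Decompose pair/2: arrow(pair(arrow(pair(int, unit), int), int), bool) = arrow(T, bool),  map(string, unit) = map(string, unit).
Decompose arrow/2: pair(arrow(pair(int, unit), int), int) = T,  bool = bool.
Bind T := pair(arrow(pair(int, unit), int), int); no other remaining equation mentions T.
Delete trivial equation bool = bool.
Delete trivial equation map(string, unit) = map(string, unit).
MGU = { C -> arrow(pair(int, unit), int), A -> int, T -> pair(arrow(pair(int, unit), int), int) }, so T -> pair(arrow(pair(int, unit), int), int).

pair(arrow(pair(int, unit), int), int)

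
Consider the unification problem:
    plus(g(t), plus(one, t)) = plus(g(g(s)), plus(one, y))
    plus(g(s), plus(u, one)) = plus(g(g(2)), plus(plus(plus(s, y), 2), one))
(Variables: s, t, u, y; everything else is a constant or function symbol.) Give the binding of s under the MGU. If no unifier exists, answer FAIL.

Decompose plus/2: g(t) = g(g(s)),  plus(one, t) = plus(one, y).
Decompose g/1: t = g(s).
Bind t := g(s); substituting into the one remaining equation that mentions t gives: plus(one, g(s)) = plus(one, y).
Decompose plus/2: one = one,  g(s) = y.
Delete trivial equation one = one.
Bind y := g(s); substituting into the remaining equation gives: plus(g(s), plus(u, one)) = plus(g(g(2)), plus(plus(plus(s, g(s)), 2), one)).
Decompose plus/2: g(s) = g(g(2)),  plus(u, one) = plus(plus(plus(s, g(s)), 2), one).
Decompose g/1: s = g(2).
Bind s := g(2); substituting into the remaining equation gives: plus(u, one) = plus(plus(plus(g(2), g(g(2))), 2), one). Substituting into the earlier bindings gives t := g(g(2)), y := g(g(2)).
Decompose plus/2: u = plus(plus(g(2), g(g(2))), 2),  one = one.
Bind u := plus(plus(g(2), g(g(2))), 2); no other remaining equation mentions u.
Delete trivial equation one = one.
MGU = { t -> g(g(2)), y -> g(g(2)), s -> g(2), u -> plus(plus(g(2), g(g(2))), 2) }, so s -> g(2).

g(2)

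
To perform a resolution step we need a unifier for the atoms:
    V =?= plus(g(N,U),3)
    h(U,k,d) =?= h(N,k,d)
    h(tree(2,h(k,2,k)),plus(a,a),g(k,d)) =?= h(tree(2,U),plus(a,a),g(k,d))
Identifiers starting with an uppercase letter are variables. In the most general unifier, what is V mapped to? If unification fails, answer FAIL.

Bind V := plus(g(N,U),3); no other remaining equation mentions V.
Decompose h/3: U =?= N,  k =?= k,  d =?= d.
Bind U := N; substituting into the one remaining equation that mentions U gives: h(tree(2,h(k,2,k)),plus(a,a),g(k,d)) =?= h(tree(2,N),plus(a,a),g(k,d)). Substituting into the earlier binding gives V := plus(g(N,N),3).
Delete trivial equation k =?= k.
Delete trivial equation d =?= d.
Decompose h/3: tree(2,h(k,2,k)) =?= tree(2,N),  plus(a,a) =?= plus(a,a),  g(k,d) =?= g(k,d).
Decompose tree/2: 2 =?= 2,  h(k,2,k) =?= N.
Delete trivial equation 2 =?= 2.
Bind N := h(k,2,k); no other remaining equation mentions N. Substituting into the earlier bindings gives V := plus(g(h(k,2,k),h(k,2,k)),3), U := h(k,2,k).
Delete trivial equation plus(a,a) =?= plus(a,a).
Delete trivial equation g(k,d) =?= g(k,d).
MGU = { V ↦ plus(g(h(k,2,k),h(k,2,k)),3), U ↦ h(k,2,k), N ↦ h(k,2,k) }, so V ↦ plus(g(h(k,2,k),h(k,2,k)),3).

plus(g(h(k,2,k),h(k,2,k)),3)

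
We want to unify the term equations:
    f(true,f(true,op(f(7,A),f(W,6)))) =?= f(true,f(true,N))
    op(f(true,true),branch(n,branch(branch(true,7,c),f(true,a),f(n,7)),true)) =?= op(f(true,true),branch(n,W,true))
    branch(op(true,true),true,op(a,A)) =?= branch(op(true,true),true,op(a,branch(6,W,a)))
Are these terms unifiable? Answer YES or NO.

YES

Decompose f/2: true =?= true,  f(true,op(f(7,A),f(W,6))) =?= f(true,N).
Delete trivial equation true =?= true.
Decompose f/2: true =?= true,  op(f(7,A),f(W,6)) =?= N.
Delete trivial equation true =?= true.
Bind N := op(f(7,A),f(W,6)); no other remaining equation mentions N.
Decompose op/2: f(true,true) =?= f(true,true),  branch(n,branch(branch(true,7,c),f(true,a),f(n,7)),true) =?= branch(n,W,true).
Delete trivial equation f(true,true) =?= f(true,true).
Decompose branch/3: n =?= n,  branch(branch(true,7,c),f(true,a),f(n,7)) =?= W,  true =?= true.
Delete trivial equation n =?= n.
Bind W := branch(branch(true,7,c),f(true,a),f(n,7)); substituting into the one remaining equation that mentions W gives: branch(op(true,true),true,op(a,A)) =?= branch(op(true,true),true,op(a,branch(6,branch(branch(true,7,c),f(true,a),f(n,7)),a))). Substituting into the earlier binding gives N := op(f(7,A),f(branch(branch(true,7,c),f(true,a),f(n,7)),6)).
Delete trivial equation true =?= true.
Decompose branch/3: op(true,true) =?= op(true,true),  true =?= true,  op(a,A) =?= op(a,branch(6,branch(branch(true,7,c),f(true,a),f(n,7)),a)).
Delete trivial equation op(true,true) =?= op(true,true).
Delete trivial equation true =?= true.
Decompose op/2: a =?= a,  A =?= branch(6,branch(branch(true,7,c),f(true,a),f(n,7)),a).
Delete trivial equation a =?= a.
Bind A := branch(6,branch(branch(true,7,c),f(true,a),f(n,7)),a). Substituting into the earlier binding gives N := op(f(7,branch(6,branch(branch(true,7,c),f(true,a),f(n,7)),a)),f(branch(branch(true,7,c),f(true,a),f(n,7)),6)).
No equations remain and no clash or occurs-check failure arose, so a unifier exists.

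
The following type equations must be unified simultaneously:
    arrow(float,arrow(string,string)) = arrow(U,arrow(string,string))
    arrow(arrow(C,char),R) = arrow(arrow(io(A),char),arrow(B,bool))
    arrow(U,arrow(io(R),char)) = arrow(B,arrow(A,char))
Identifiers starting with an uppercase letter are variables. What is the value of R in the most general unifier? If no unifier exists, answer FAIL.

arrow(float,bool)

Decompose arrow/2: float = U,  arrow(string,string) = arrow(string,string).
Bind U := float; substituting into the one remaining equation that mentions U gives: arrow(float,arrow(io(R),char)) = arrow(B,arrow(A,char)).
Delete trivial equation arrow(string,string) = arrow(string,string).
Decompose arrow/2: arrow(C,char) = arrow(io(A),char),  R = arrow(B,bool).
Decompose arrow/2: C = io(A),  char = char.
Bind C := io(A); no other remaining equation mentions C.
Delete trivial equation char = char.
Bind R := arrow(B,bool); substituting into the remaining equation gives: arrow(float,arrow(io(arrow(B,bool)),char)) = arrow(B,arrow(A,char)).
Decompose arrow/2: float = B,  arrow(io(arrow(B,bool)),char) = arrow(A,char).
Bind B := float; substituting into the remaining equation gives: arrow(io(arrow(float,bool)),char) = arrow(A,char). Substituting into the earlier binding gives R := arrow(float,bool).
Decompose arrow/2: io(arrow(float,bool)) = A,  char = char.
Bind A := io(arrow(float,bool)); no other remaining equation mentions A. Substituting into the earlier binding gives C := io(io(arrow(float,bool))).
Delete trivial equation char = char.
MGU = { U -> float, C -> io(io(arrow(float,bool))), R -> arrow(float,bool), B -> float, A -> io(arrow(float,bool)) }, so R -> arrow(float,bool).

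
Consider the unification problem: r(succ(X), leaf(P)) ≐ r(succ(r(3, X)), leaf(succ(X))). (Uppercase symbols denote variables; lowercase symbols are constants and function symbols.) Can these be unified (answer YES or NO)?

NO

Decompose r/2: succ(X) ≐ succ(r(3, X)),  leaf(P) ≐ leaf(succ(X)).
Decompose succ/1: X ≐ r(3, X).
Occurs check fails: X occurs in r(3, X); the equation X ≐ r(3, X) has no finite solution.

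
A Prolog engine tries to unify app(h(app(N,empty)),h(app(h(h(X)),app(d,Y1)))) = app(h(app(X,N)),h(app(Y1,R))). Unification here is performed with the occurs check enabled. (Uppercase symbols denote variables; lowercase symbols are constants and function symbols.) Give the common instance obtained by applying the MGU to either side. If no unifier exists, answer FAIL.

Decompose app/2: h(app(N,empty)) = h(app(X,N)),  h(app(h(h(X)),app(d,Y1))) = h(app(Y1,R)).
Decompose h/1: app(N,empty) = app(X,N).
Decompose app/2: N = X,  empty = N.
Bind N := X; substituting into the one remaining equation that mentions N gives: empty = X.
Bind X := empty; substituting into the remaining equation gives: h(app(h(h(empty)),app(d,Y1))) = h(app(Y1,R)). Substituting into the earlier binding gives N := empty.
Decompose h/1: app(h(h(empty)),app(d,Y1)) = app(Y1,R).
Decompose app/2: h(h(empty)) = Y1,  app(d,Y1) = R.
Bind Y1 := h(h(empty)); substituting into the remaining equation gives: app(d,h(h(empty))) = R.
Bind R := app(d,h(h(empty))).
Applying the MGU to either side gives app(h(app(empty,empty)),h(app(h(h(empty)),app(d,h(h(empty)))))).

app(h(app(empty,empty)),h(app(h(h(empty)),app(d,h(h(empty))))))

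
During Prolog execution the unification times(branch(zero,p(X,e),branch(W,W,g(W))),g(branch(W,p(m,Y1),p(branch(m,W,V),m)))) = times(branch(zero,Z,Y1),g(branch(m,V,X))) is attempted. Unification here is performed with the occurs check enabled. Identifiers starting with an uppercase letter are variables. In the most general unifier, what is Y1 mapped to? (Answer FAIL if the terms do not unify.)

Decompose times/2: branch(zero,p(X,e),branch(W,W,g(W))) = branch(zero,Z,Y1),  g(branch(W,p(m,Y1),p(branch(m,W,V),m))) = g(branch(m,V,X)).
Decompose branch/3: zero = zero,  p(X,e) = Z,  branch(W,W,g(W)) = Y1.
Delete trivial equation zero = zero.
Bind Z := p(X,e); no other remaining equation mentions Z.
Bind Y1 := branch(W,W,g(W)); substituting into the remaining equation gives: g(branch(W,p(m,branch(W,W,g(W))),p(branch(m,W,V),m))) = g(branch(m,V,X)).
Decompose g/1: branch(W,p(m,branch(W,W,g(W))),p(branch(m,W,V),m)) = branch(m,V,X).
Decompose branch/3: W = m,  p(m,branch(W,W,g(W))) = V,  p(branch(m,W,V),m) = X.
Bind W := m; substituting into the remaining equations gives: p(m,branch(m,m,g(m))) = V,  p(branch(m,m,V),m) = X. Substituting into the earlier binding gives Y1 := branch(m,m,g(m)).
Bind V := p(m,branch(m,m,g(m))); substituting into the remaining equation gives: p(branch(m,m,p(m,branch(m,m,g(m)))),m) = X.
Bind X := p(branch(m,m,p(m,branch(m,m,g(m)))),m). Substituting into the earlier binding gives Z := p(p(branch(m,m,p(m,branch(m,m,g(m)))),m),e).
MGU = { Z ↦ p(p(branch(m,m,p(m,branch(m,m,g(m)))),m),e), Y1 ↦ branch(m,m,g(m)), W ↦ m, V ↦ p(m,branch(m,m,g(m))), X ↦ p(branch(m,m,p(m,branch(m,m,g(m)))),m) }, so Y1 ↦ branch(m,m,g(m)).

branch(m,m,g(m))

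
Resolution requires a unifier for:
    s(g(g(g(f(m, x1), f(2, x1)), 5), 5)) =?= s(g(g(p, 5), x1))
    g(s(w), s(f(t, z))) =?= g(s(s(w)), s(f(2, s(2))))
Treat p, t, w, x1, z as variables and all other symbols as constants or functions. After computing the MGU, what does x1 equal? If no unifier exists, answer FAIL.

Decompose s/1: g(g(g(f(m, x1), f(2, x1)), 5), 5) =?= g(g(p, 5), x1).
Decompose g/2: g(g(f(m, x1), f(2, x1)), 5) =?= g(p, 5),  5 =?= x1.
Decompose g/2: g(f(m, x1), f(2, x1)) =?= p,  5 =?= 5.
Bind p := g(f(m, x1), f(2, x1)); no other remaining equation mentions p.
Delete trivial equation 5 =?= 5.
Bind x1 := 5; no other remaining equation mentions x1. Substituting into the earlier binding gives p := g(f(m, 5), f(2, 5)).
Decompose g/2: s(w) =?= s(s(w)),  s(f(t, z)) =?= s(f(2, s(2))).
Decompose s/1: w =?= s(w).
Occurs check fails: w occurs in s(w); the equation w =?= s(w) has no finite solution.

FAIL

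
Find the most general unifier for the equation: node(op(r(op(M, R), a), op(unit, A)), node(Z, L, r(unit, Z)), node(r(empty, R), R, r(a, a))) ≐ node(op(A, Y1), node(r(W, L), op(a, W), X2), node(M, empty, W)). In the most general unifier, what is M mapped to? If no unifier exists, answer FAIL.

Decompose node/3: op(r(op(M, R), a), op(unit, A)) ≐ op(A, Y1),  node(Z, L, r(unit, Z)) ≐ node(r(W, L), op(a, W), X2),  node(r(empty, R), R, r(a, a)) ≐ node(M, empty, W).
Decompose op/2: r(op(M, R), a) ≐ A,  op(unit, A) ≐ Y1.
Bind A := r(op(M, R), a); substituting into the one remaining equation that mentions A gives: op(unit, r(op(M, R), a)) ≐ Y1.
Bind Y1 := op(unit, r(op(M, R), a)); no other remaining equation mentions Y1.
Decompose node/3: Z ≐ r(W, L),  L ≐ op(a, W),  r(unit, Z) ≐ X2.
Bind Z := r(W, L); substituting into the one remaining equation that mentions Z gives: r(unit, r(W, L)) ≐ X2.
Bind L := op(a, W); substituting into the one remaining equation that mentions L gives: r(unit, r(W, op(a, W))) ≐ X2. Substituting into the earlier binding gives Z := r(W, op(a, W)).
Bind X2 := r(unit, r(W, op(a, W))); no other remaining equation mentions X2.
Decompose node/3: r(empty, R) ≐ M,  R ≐ empty,  r(a, a) ≐ W.
Bind M := r(empty, R); no other remaining equation mentions M. Substituting into the earlier bindings gives A := r(op(r(empty, R), R), a), Y1 := op(unit, r(op(r(empty, R), R), a)).
Bind R := empty; no other remaining equation mentions R. Substituting into the earlier bindings gives A := r(op(r(empty, empty), empty), a), Y1 := op(unit, r(op(r(empty, empty), empty), a)), M := r(empty, empty).
Bind W := r(a, a). Substituting into the earlier bindings gives Z := r(r(a, a), op(a, r(a, a))), L := op(a, r(a, a)), X2 := r(unit, r(r(a, a), op(a, r(a, a)))).
MGU = { A := r(op(r(empty, empty), empty), a), Y1 := op(unit, r(op(r(empty, empty), empty), a)), Z := r(r(a, a), op(a, r(a, a))), L := op(a, r(a, a)), X2 := r(unit, r(r(a, a), op(a, r(a, a)))), M := r(empty, empty), R := empty, W := r(a, a) }, so M := r(empty, empty).

r(empty, empty)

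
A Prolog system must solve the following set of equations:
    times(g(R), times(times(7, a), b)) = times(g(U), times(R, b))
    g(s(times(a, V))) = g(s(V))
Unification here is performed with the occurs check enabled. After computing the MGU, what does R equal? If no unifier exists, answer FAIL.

Decompose times/2: g(R) = g(U),  times(times(7, a), b) = times(R, b).
Decompose g/1: R = U.
Bind R := U; substituting into the one remaining equation that mentions R gives: times(times(7, a), b) = times(U, b).
Decompose times/2: times(7, a) = U,  b = b.
Bind U := times(7, a); no other remaining equation mentions U. Substituting into the earlier binding gives R := times(7, a).
Delete trivial equation b = b.
Decompose g/1: s(times(a, V)) = s(V).
Decompose s/1: times(a, V) = V.
Occurs check fails: V occurs in times(a, V); the equation V = times(a, V) has no finite solution.

FAIL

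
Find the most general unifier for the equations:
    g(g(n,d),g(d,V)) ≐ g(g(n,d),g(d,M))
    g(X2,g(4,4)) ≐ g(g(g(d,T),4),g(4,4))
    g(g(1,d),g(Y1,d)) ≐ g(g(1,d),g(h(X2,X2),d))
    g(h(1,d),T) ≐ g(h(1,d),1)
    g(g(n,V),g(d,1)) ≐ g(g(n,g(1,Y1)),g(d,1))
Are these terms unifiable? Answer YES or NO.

YES

Decompose g/2: g(n,d) ≐ g(n,d),  g(d,V) ≐ g(d,M).
Delete trivial equation g(n,d) ≐ g(n,d).
Decompose g/2: d ≐ d,  V ≐ M.
Delete trivial equation d ≐ d.
Bind V := M; substituting into the one remaining equation that mentions V gives: g(g(n,M),g(d,1)) ≐ g(g(n,g(1,Y1)),g(d,1)).
Decompose g/2: X2 ≐ g(g(d,T),4),  g(4,4) ≐ g(4,4).
Bind X2 := g(g(d,T),4); substituting into the one remaining equation that mentions X2 gives: g(g(1,d),g(Y1,d)) ≐ g(g(1,d),g(h(g(g(d,T),4),g(g(d,T),4)),d)).
Delete trivial equation g(4,4) ≐ g(4,4).
Decompose g/2: g(1,d) ≐ g(1,d),  g(Y1,d) ≐ g(h(g(g(d,T),4),g(g(d,T),4)),d).
Delete trivial equation g(1,d) ≐ g(1,d).
Decompose g/2: Y1 ≐ h(g(g(d,T),4),g(g(d,T),4)),  d ≐ d.
Bind Y1 := h(g(g(d,T),4),g(g(d,T),4)); substituting into the one remaining equation that mentions Y1 gives: g(g(n,M),g(d,1)) ≐ g(g(n,g(1,h(g(g(d,T),4),g(g(d,T),4)))),g(d,1)).
Delete trivial equation d ≐ d.
Decompose g/2: h(1,d) ≐ h(1,d),  T ≐ 1.
Delete trivial equation h(1,d) ≐ h(1,d).
Bind T := 1; substituting into the remaining equation gives: g(g(n,M),g(d,1)) ≐ g(g(n,g(1,h(g(g(d,1),4),g(g(d,1),4)))),g(d,1)). Substituting into the earlier bindings gives X2 := g(g(d,1),4), Y1 := h(g(g(d,1),4),g(g(d,1),4)).
Decompose g/2: g(n,M) ≐ g(n,g(1,h(g(g(d,1),4),g(g(d,1),4)))),  g(d,1) ≐ g(d,1).
Decompose g/2: n ≐ n,  M ≐ g(1,h(g(g(d,1),4),g(g(d,1),4))).
Delete trivial equation n ≐ n.
Bind M := g(1,h(g(g(d,1),4),g(g(d,1),4))); no other remaining equation mentions M. Substituting into the earlier binding gives V := g(1,h(g(g(d,1),4),g(g(d,1),4))).
Delete trivial equation g(d,1) ≐ g(d,1).
No equations remain and no clash or occurs-check failure arose, so a unifier exists.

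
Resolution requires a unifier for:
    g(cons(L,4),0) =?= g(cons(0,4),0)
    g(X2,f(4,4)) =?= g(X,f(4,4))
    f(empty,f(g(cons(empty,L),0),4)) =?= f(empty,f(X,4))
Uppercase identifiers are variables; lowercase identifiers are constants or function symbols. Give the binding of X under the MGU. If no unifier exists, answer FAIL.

g(cons(empty,0),0)

Decompose g/2: cons(L,4) =?= cons(0,4),  0 =?= 0.
Decompose cons/2: L =?= 0,  4 =?= 4.
Bind L := 0; substituting into the one remaining equation that mentions L gives: f(empty,f(g(cons(empty,0),0),4)) =?= f(empty,f(X,4)).
Delete trivial equation 4 =?= 4.
Delete trivial equation 0 =?= 0.
Decompose g/2: X2 =?= X,  f(4,4) =?= f(4,4).
Bind X2 := X; no other remaining equation mentions X2.
Delete trivial equation f(4,4) =?= f(4,4).
Decompose f/2: empty =?= empty,  f(g(cons(empty,0),0),4) =?= f(X,4).
Delete trivial equation empty =?= empty.
Decompose f/2: g(cons(empty,0),0) =?= X,  4 =?= 4.
Bind X := g(cons(empty,0),0); no other remaining equation mentions X. Substituting into the earlier binding gives X2 := g(cons(empty,0),0).
Delete trivial equation 4 =?= 4.
MGU = { L ↦ 0, X2 ↦ g(cons(empty,0),0), X ↦ g(cons(empty,0),0) }, so X ↦ g(cons(empty,0),0).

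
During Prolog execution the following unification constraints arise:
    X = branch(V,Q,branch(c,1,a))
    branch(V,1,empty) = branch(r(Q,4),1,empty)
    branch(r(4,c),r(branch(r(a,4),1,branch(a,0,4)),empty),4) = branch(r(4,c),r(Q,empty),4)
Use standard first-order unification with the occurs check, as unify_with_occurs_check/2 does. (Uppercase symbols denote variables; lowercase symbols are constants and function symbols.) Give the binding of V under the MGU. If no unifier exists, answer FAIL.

r(branch(r(a,4),1,branch(a,0,4)),4)

Bind X := branch(V,Q,branch(c,1,a)); no other remaining equation mentions X.
Decompose branch/3: V = r(Q,4),  1 = 1,  empty = empty.
Bind V := r(Q,4); no other remaining equation mentions V. Substituting into the earlier binding gives X := branch(r(Q,4),Q,branch(c,1,a)).
Delete trivial equation 1 = 1.
Delete trivial equation empty = empty.
Decompose branch/3: r(4,c) = r(4,c),  r(branch(r(a,4),1,branch(a,0,4)),empty) = r(Q,empty),  4 = 4.
Delete trivial equation r(4,c) = r(4,c).
Decompose r/2: branch(r(a,4),1,branch(a,0,4)) = Q,  empty = empty.
Bind Q := branch(r(a,4),1,branch(a,0,4)); no other remaining equation mentions Q. Substituting into the earlier bindings gives X := branch(r(branch(r(a,4),1,branch(a,0,4)),4),branch(r(a,4),1,branch(a,0,4)),branch(c,1,a)), V := r(branch(r(a,4),1,branch(a,0,4)),4).
Delete trivial equation empty = empty.
Delete trivial equation 4 = 4.
MGU = { X ↦ branch(r(branch(r(a,4),1,branch(a,0,4)),4),branch(r(a,4),1,branch(a,0,4)),branch(c,1,a)), V ↦ r(branch(r(a,4),1,branch(a,0,4)),4), Q ↦ branch(r(a,4),1,branch(a,0,4)) }, so V ↦ r(branch(r(a,4),1,branch(a,0,4)),4).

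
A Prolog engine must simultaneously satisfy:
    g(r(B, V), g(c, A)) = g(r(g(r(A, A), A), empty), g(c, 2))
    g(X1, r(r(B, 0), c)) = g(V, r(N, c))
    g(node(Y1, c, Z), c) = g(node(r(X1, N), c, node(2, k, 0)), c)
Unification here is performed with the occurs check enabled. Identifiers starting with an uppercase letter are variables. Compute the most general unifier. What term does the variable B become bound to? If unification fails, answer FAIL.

Decompose g/2: r(B, V) = r(g(r(A, A), A), empty),  g(c, A) = g(c, 2).
Decompose r/2: B = g(r(A, A), A),  V = empty.
Bind B := g(r(A, A), A); substituting into the one remaining equation that mentions B gives: g(X1, r(r(g(r(A, A), A), 0), c)) = g(V, r(N, c)).
Bind V := empty; substituting into the one remaining equation that mentions V gives: g(X1, r(r(g(r(A, A), A), 0), c)) = g(empty, r(N, c)).
Decompose g/2: c = c,  A = 2.
Delete trivial equation c = c.
Bind A := 2; substituting into the one remaining equation that mentions A gives: g(X1, r(r(g(r(2, 2), 2), 0), c)) = g(empty, r(N, c)). Substituting into the earlier binding gives B := g(r(2, 2), 2).
Decompose g/2: X1 = empty,  r(r(g(r(2, 2), 2), 0), c) = r(N, c).
Bind X1 := empty; substituting into the one remaining equation that mentions X1 gives: g(node(Y1, c, Z), c) = g(node(r(empty, N), c, node(2, k, 0)), c).
Decompose r/2: r(g(r(2, 2), 2), 0) = N,  c = c.
Bind N := r(g(r(2, 2), 2), 0); substituting into the one remaining equation that mentions N gives: g(node(Y1, c, Z), c) = g(node(r(empty, r(g(r(2, 2), 2), 0)), c, node(2, k, 0)), c).
Delete trivial equation c = c.
Decompose g/2: node(Y1, c, Z) = node(r(empty, r(g(r(2, 2), 2), 0)), c, node(2, k, 0)),  c = c.
Decompose node/3: Y1 = r(empty, r(g(r(2, 2), 2), 0)),  c = c,  Z = node(2, k, 0).
Bind Y1 := r(empty, r(g(r(2, 2), 2), 0)); no other remaining equation mentions Y1.
Delete trivial equation c = c.
Bind Z := node(2, k, 0); no other remaining equation mentions Z.
Delete trivial equation c = c.
MGU = { B -> g(r(2, 2), 2), V -> empty, A -> 2, X1 -> empty, N -> r(g(r(2, 2), 2), 0), Y1 -> r(empty, r(g(r(2, 2), 2), 0)), Z -> node(2, k, 0) }, so B -> g(r(2, 2), 2).

g(r(2, 2), 2)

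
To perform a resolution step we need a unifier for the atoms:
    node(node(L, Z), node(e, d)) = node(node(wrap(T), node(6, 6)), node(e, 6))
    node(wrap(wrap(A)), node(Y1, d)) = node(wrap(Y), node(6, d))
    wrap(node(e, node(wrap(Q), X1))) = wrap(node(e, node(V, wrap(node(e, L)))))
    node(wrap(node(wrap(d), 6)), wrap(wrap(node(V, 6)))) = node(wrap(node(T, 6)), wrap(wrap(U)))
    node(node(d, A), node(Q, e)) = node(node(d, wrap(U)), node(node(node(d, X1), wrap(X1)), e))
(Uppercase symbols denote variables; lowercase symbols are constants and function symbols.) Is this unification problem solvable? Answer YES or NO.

NO

Decompose node/2: node(L, Z) = node(wrap(T), node(6, 6)),  node(e, d) = node(e, 6).
Decompose node/2: L = wrap(T),  Z = node(6, 6).
Bind L := wrap(T); substituting into the one remaining equation that mentions L gives: wrap(node(e, node(wrap(Q), X1))) = wrap(node(e, node(V, wrap(node(e, wrap(T)))))).
Bind Z := node(6, 6); no other remaining equation mentions Z.
Decompose node/2: e = e,  d = 6.
Delete trivial equation e = e.
Clash: constants d and 6 differ; no unifier exists.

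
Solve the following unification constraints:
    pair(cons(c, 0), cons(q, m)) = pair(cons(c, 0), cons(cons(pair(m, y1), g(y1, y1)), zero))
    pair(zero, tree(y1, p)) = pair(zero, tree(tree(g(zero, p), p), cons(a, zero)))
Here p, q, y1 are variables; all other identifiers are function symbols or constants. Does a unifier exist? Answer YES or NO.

Decompose pair/2: cons(c, 0) = cons(c, 0),  cons(q, m) = cons(cons(pair(m, y1), g(y1, y1)), zero).
Delete trivial equation cons(c, 0) = cons(c, 0).
Decompose cons/2: q = cons(pair(m, y1), g(y1, y1)),  m = zero.
Bind q := cons(pair(m, y1), g(y1, y1)); no other remaining equation mentions q.
Clash: constants m and zero differ; no unifier exists.

NO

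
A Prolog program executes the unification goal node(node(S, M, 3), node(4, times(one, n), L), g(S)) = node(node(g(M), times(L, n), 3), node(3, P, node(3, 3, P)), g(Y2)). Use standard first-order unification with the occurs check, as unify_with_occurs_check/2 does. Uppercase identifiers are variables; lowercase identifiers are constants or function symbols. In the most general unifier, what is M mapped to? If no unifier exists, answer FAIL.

FAIL

Decompose node/3: node(S, M, 3) = node(g(M), times(L, n), 3),  node(4, times(one, n), L) = node(3, P, node(3, 3, P)),  g(S) = g(Y2).
Decompose node/3: S = g(M),  M = times(L, n),  3 = 3.
Bind S := g(M); substituting into the one remaining equation that mentions S gives: g(g(M)) = g(Y2).
Bind M := times(L, n); substituting into the one remaining equation that mentions M gives: g(g(times(L, n))) = g(Y2). Substituting into the earlier binding gives S := g(times(L, n)).
Delete trivial equation 3 = 3.
Decompose node/3: 4 = 3,  times(one, n) = P,  L = node(3, 3, P).
Clash: constants 4 and 3 differ; no unifier exists.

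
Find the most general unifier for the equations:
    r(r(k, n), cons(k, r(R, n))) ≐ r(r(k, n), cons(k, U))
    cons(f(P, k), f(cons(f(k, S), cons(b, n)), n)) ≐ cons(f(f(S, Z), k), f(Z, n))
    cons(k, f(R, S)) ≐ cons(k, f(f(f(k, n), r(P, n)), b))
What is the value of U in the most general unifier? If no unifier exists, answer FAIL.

Decompose r/2: r(k, n) ≐ r(k, n),  cons(k, r(R, n)) ≐ cons(k, U).
Delete trivial equation r(k, n) ≐ r(k, n).
Decompose cons/2: k ≐ k,  r(R, n) ≐ U.
Delete trivial equation k ≐ k.
Bind U := r(R, n); no other remaining equation mentions U.
Decompose cons/2: f(P, k) ≐ f(f(S, Z), k),  f(cons(f(k, S), cons(b, n)), n) ≐ f(Z, n).
Decompose f/2: P ≐ f(S, Z),  k ≐ k.
Bind P := f(S, Z); substituting into the one remaining equation that mentions P gives: cons(k, f(R, S)) ≐ cons(k, f(f(f(k, n), r(f(S, Z), n)), b)).
Delete trivial equation k ≐ k.
Decompose f/2: cons(f(k, S), cons(b, n)) ≐ Z,  n ≐ n.
Bind Z := cons(f(k, S), cons(b, n)); substituting into the one remaining equation that mentions Z gives: cons(k, f(R, S)) ≐ cons(k, f(f(f(k, n), r(f(S, cons(f(k, S), cons(b, n))), n)), b)). Substituting into the earlier binding gives P := f(S, cons(f(k, S), cons(b, n))).
Delete trivial equation n ≐ n.
Decompose cons/2: k ≐ k,  f(R, S) ≐ f(f(f(k, n), r(f(S, cons(f(k, S), cons(b, n))), n)), b).
Delete trivial equation k ≐ k.
Decompose f/2: R ≐ f(f(k, n), r(f(S, cons(f(k, S), cons(b, n))), n)),  S ≐ b.
Bind R := f(f(k, n), r(f(S, cons(f(k, S), cons(b, n))), n)); no other remaining equation mentions R. Substituting into the earlier binding gives U := r(f(f(k, n), r(f(S, cons(f(k, S), cons(b, n))), n)), n).
Bind S := b. Substituting into the earlier bindings gives U := r(f(f(k, n), r(f(b, cons(f(k, b), cons(b, n))), n)), n), P := f(b, cons(f(k, b), cons(b, n))), Z := cons(f(k, b), cons(b, n)), R := f(f(k, n), r(f(b, cons(f(k, b), cons(b, n))), n)).
MGU = { U -> r(f(f(k, n), r(f(b, cons(f(k, b), cons(b, n))), n)), n), P -> f(b, cons(f(k, b), cons(b, n))), Z -> cons(f(k, b), cons(b, n)), R -> f(f(k, n), r(f(b, cons(f(k, b), cons(b, n))), n)), S -> b }, so U -> r(f(f(k, n), r(f(b, cons(f(k, b), cons(b, n))), n)), n).

r(f(f(k, n), r(f(b, cons(f(k, b), cons(b, n))), n)), n)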